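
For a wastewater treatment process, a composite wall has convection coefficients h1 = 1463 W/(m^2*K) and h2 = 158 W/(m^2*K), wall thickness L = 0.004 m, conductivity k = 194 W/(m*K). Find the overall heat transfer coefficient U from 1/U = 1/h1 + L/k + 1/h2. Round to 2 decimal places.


1/U = 1/h1 + L/k + 1/h2
1/U = 1/1463 + 0.004/194 + 1/158
1/U = 0.000683527 + 2.06186e-05 + 0.0063291139
1/U = 0.0070332595
U = 142.18 W/(m^2*K)


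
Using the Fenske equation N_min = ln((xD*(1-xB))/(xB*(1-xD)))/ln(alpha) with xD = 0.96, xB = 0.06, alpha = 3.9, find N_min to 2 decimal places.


N_min = ln((xD*(1-xB))/(xB*(1-xD))) / ln(alpha)
Numerator inside ln: 0.9024 / 0.0024 = 376.0
ln(376.0) = 5.929589
ln(alpha) = ln(3.9) = 1.360977
N_min = 5.929589 / 1.360977 = 4.36


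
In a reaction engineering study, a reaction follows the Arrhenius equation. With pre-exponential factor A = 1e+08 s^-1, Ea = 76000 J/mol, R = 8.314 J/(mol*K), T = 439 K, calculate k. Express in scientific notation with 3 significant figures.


k = A * exp(-Ea/(R*T))
k = 1e+08 * exp(-76000 / (8.314 * 439))
k = 1e+08 * exp(-20.822796)
k = 9.05e-02


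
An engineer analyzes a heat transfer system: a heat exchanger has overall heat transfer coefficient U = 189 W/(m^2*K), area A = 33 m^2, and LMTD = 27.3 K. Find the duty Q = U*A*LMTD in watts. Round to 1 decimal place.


Q = U * A * LMTD
Q = 189 * 33 * 27.3
Q = 170270.1 W


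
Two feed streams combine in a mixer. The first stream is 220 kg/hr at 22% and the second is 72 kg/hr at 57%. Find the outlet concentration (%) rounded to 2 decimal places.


Mass balance on solute: F1*x1 + F2*x2 = F3*x3
F3 = F1 + F2 = 220 + 72 = 292 kg/hr
x3 = (F1*x1 + F2*x2)/F3
x3 = (220*0.22 + 72*0.57) / 292
x3 = 30.63%


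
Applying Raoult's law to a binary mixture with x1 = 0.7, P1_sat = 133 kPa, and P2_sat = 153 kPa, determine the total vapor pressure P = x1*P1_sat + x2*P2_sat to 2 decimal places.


P = x1*P1_sat + x2*P2_sat
x2 = 1 - x1 = 1 - 0.7 = 0.3
P = 0.7*133 + 0.3*153
P = 93.1 + 45.9
P = 139.00 kPa


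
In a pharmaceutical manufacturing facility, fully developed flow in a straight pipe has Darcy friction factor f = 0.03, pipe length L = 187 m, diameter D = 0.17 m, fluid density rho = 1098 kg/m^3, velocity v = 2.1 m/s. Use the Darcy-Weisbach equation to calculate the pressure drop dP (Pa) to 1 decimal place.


dP = f * (L/D) * (rho*v^2/2)
dP = 0.03 * (187/0.17) * (1098*2.1^2/2)
L/D = 1100.0
rho*v^2/2 = 1098*4.41/2 = 2421.09
dP = 0.03 * 1100.0 * 2421.09
dP = 79896.0 Pa


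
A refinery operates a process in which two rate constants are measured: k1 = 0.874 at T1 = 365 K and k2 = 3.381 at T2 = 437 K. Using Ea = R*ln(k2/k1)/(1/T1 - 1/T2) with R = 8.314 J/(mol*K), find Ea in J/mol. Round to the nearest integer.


Ea = R * ln(k2/k1) / (1/T1 - 1/T2)
ln(k2/k1) = ln(3.381/0.874) = 1.3528464
1/T1 - 1/T2 = 1/365 - 1/437 = 0.000451396508
Ea = 8.314 * 1.3528464 / 0.000451396508
Ea = 24917 J/mol


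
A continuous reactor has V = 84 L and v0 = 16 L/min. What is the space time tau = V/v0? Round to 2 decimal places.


tau = V / v0
tau = 84 / 16
tau = 5.25 min


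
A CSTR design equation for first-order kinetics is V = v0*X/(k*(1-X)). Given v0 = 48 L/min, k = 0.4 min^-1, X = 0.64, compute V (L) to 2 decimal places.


V = v0 * X / (k * (1 - X))
V = 48 * 0.64 / (0.4 * (1 - 0.64))
V = 30.72 / (0.4 * 0.36)
V = 30.72 / 0.144
V = 213.33 L


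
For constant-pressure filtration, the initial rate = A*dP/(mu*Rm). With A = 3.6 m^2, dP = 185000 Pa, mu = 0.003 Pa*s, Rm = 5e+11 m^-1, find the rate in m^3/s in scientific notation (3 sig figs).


rate = A * dP / (mu * Rm)
rate = 3.6 * 185000 / (0.003 * 5e+11)
rate = 666000.0 / 1.500e+09
rate = 4.44e-04 m^3/s


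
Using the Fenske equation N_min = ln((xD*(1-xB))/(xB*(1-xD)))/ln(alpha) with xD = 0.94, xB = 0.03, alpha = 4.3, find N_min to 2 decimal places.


N_min = ln((xD*(1-xB))/(xB*(1-xD))) / ln(alpha)
Numerator inside ln: 0.9118 / 0.0018 = 506.555556
ln(506.555556) = 6.227634
ln(alpha) = ln(4.3) = 1.458615
N_min = 6.227634 / 1.458615 = 4.27


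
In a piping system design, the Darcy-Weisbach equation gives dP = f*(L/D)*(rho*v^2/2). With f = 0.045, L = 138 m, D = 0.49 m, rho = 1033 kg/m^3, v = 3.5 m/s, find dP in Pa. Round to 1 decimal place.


dP = f * (L/D) * (rho*v^2/2)
dP = 0.045 * (138/0.49) * (1033*3.5^2/2)
L/D = 281.63265306
rho*v^2/2 = 1033*12.25/2 = 6327.125
dP = 0.045 * 281.63265306 * 6327.125
dP = 80186.6 Pa


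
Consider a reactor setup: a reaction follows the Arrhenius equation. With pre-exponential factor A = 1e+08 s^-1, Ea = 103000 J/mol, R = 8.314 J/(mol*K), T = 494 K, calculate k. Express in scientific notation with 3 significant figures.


k = A * exp(-Ea/(R*T))
k = 1e+08 * exp(-103000 / (8.314 * 494))
k = 1e+08 * exp(-25.078425)
k = 1.28e-03


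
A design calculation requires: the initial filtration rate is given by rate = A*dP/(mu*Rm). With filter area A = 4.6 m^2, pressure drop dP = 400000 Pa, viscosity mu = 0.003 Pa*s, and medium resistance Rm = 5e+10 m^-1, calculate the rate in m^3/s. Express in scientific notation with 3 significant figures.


rate = A * dP / (mu * Rm)
rate = 4.6 * 400000 / (0.003 * 5e+10)
rate = 1840000.0 / 1.500e+08
rate = 1.23e-02 m^3/s


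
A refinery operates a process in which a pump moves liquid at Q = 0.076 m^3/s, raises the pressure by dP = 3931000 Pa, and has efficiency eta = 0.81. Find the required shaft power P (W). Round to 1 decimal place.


P = Q * dP / eta
P = 0.076 * 3931000 / 0.81
P = 298756.0 / 0.81
P = 368834.6 W


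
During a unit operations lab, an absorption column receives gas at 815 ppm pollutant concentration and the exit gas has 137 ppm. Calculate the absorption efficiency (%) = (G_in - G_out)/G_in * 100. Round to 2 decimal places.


Efficiency = (G_in - G_out) / G_in * 100%
Efficiency = (815 - 137) / 815 * 100
Efficiency = 678 / 815 * 100
Efficiency = 83.19%


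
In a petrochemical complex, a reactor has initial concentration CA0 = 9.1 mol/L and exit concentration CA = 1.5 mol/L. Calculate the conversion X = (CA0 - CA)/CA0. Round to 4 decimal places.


X = (CA0 - CA) / CA0
X = (9.1 - 1.5) / 9.1
X = 7.6 / 9.1
X = 0.8352


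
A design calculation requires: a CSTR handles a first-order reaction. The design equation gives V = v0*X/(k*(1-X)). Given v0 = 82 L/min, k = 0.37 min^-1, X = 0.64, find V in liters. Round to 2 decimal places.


V = v0 * X / (k * (1 - X))
V = 82 * 0.64 / (0.37 * (1 - 0.64))
V = 52.48 / (0.37 * 0.36)
V = 52.48 / 0.1332
V = 393.99 L


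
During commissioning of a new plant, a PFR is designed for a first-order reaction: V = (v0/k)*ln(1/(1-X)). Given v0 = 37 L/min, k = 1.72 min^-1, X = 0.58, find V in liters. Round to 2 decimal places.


V = (v0/k) * ln(1/(1-X))
V = (37/1.72) * ln(1/(1-0.58))
V = 21.511628 * ln(2.380952)
V = 21.511628 * 0.8675
V = 18.66 L


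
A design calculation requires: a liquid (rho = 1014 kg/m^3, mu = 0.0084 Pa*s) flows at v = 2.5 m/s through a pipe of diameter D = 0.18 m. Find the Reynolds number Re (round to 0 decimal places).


Re = rho * v * D / mu
Re = 1014 * 2.5 * 0.18 / 0.0084
Re = 456.3 / 0.0084
Re = 54321


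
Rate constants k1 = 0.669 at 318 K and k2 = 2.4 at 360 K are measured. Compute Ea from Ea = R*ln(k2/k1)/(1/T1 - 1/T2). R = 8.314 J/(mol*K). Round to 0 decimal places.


Ea = R * ln(k2/k1) / (1/T1 - 1/T2)
ln(k2/k1) = ln(2.4/0.669) = 1.27744
1/T1 - 1/T2 = 1/318 - 1/360 = 0.00036687631
Ea = 8.314 * 1.27744 / 0.00036687631
Ea = 28949 J/mol


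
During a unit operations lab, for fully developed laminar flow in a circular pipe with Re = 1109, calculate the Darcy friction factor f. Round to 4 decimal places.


f = 64 / Re
f = 64 / 1109
f = 0.0577


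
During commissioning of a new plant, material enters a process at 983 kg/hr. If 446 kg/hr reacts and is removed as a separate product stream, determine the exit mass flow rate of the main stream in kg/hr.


Steady-state mass balance on the main outlet: F_out = F_in - F_removed
F_out = 983 - 446
F_out = 537 kg/hr


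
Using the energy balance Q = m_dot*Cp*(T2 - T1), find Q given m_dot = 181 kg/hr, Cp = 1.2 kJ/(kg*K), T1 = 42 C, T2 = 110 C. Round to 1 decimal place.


Q = m_dot * Cp * (T2 - T1)
Q = 181 * 1.2 * (110 - 42)
Q = 181 * 1.2 * 68
Q = 14769.6 kJ/hr


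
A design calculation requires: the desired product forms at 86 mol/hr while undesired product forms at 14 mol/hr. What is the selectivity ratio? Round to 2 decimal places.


S = desired product rate / undesired product rate
S = 86 / 14
S = 6.14


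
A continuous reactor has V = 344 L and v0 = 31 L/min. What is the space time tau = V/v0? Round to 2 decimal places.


tau = V / v0
tau = 344 / 31
tau = 11.10 min


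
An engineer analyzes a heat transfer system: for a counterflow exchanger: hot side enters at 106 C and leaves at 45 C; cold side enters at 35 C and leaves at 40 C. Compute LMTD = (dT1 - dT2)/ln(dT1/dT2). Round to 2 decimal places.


dT1 = Th_in - Tc_out = 106 - 40 = 66
dT2 = Th_out - Tc_in = 45 - 35 = 10
LMTD = (dT1 - dT2) / ln(dT1/dT2)
LMTD = (66 - 10) / ln(66/10)
LMTD = 29.68 K


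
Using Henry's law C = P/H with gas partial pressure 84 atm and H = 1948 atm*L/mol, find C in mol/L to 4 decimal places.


C = P / H
C = 84 / 1948
C = 0.0431 mol/L


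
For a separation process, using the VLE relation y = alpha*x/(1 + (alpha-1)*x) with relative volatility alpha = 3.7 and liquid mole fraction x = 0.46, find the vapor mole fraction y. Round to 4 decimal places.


y = alpha*x / (1 + (alpha-1)*x)
y = 3.7*0.46 / (1 + (3.7-1)*0.46)
y = 1.702 / (1 + 1.242)
y = 1.702 / 2.242
y = 0.7591


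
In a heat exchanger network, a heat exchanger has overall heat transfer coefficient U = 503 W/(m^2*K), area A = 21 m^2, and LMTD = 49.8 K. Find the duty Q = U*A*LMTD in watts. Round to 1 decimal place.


Q = U * A * LMTD
Q = 503 * 21 * 49.8
Q = 526037.4 W


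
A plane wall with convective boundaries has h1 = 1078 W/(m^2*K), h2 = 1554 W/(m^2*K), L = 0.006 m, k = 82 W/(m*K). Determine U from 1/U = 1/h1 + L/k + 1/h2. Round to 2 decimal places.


1/U = 1/h1 + L/k + 1/h2
1/U = 1/1078 + 0.006/82 + 1/1554
1/U = 0.0009276438 + 7.31707e-05 + 0.0006435006
1/U = 0.0016443151
U = 608.16 W/(m^2*K)


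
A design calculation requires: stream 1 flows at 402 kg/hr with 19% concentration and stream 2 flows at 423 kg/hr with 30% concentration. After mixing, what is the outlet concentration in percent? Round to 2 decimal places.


Mass balance on solute: F1*x1 + F2*x2 = F3*x3
F3 = F1 + F2 = 402 + 423 = 825 kg/hr
x3 = (F1*x1 + F2*x2)/F3
x3 = (402*0.19 + 423*0.3) / 825
x3 = 24.64%


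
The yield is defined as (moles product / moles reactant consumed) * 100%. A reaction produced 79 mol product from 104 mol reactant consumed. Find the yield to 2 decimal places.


Yield = (moles product / moles consumed) * 100%
Yield = (79 / 104) * 100
Yield = 0.7596 * 100
Yield = 75.96%


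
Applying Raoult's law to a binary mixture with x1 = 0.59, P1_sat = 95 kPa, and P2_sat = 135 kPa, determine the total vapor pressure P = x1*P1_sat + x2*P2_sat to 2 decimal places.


P = x1*P1_sat + x2*P2_sat
x2 = 1 - x1 = 1 - 0.59 = 0.41
P = 0.59*95 + 0.41*135
P = 56.05 + 55.35
P = 111.40 kPa


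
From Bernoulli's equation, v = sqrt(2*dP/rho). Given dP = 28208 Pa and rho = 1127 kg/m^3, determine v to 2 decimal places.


v = sqrt(2*dP/rho)
v = sqrt(2*28208/1127)
v = sqrt(50.058563)
v = 7.08 m/s


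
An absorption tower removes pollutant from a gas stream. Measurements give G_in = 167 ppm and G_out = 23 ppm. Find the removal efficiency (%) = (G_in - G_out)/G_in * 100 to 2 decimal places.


Efficiency = (G_in - G_out) / G_in * 100%
Efficiency = (167 - 23) / 167 * 100
Efficiency = 144 / 167 * 100
Efficiency = 86.23%


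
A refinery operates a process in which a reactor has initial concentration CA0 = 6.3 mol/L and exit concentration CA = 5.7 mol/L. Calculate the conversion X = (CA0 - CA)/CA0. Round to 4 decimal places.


X = (CA0 - CA) / CA0
X = (6.3 - 5.7) / 6.3
X = 0.6 / 6.3
X = 0.0952


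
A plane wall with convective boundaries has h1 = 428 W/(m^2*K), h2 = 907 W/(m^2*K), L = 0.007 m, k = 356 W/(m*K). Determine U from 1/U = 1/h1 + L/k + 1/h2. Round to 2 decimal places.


1/U = 1/h1 + L/k + 1/h2
1/U = 1/428 + 0.007/356 + 1/907
1/U = 0.0023364486 + 1.96629e-05 + 0.0011025358
1/U = 0.0034586473
U = 289.13 W/(m^2*K)


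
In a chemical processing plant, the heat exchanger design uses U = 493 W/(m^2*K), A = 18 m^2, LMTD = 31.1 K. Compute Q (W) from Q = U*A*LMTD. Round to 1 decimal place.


Q = U * A * LMTD
Q = 493 * 18 * 31.1
Q = 275981.4 W


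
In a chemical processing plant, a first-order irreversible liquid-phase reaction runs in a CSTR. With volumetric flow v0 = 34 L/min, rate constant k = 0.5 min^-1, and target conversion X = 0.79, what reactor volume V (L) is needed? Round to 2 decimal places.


V = v0 * X / (k * (1 - X))
V = 34 * 0.79 / (0.5 * (1 - 0.79))
V = 26.86 / (0.5 * 0.21)
V = 26.86 / 0.105
V = 255.81 L


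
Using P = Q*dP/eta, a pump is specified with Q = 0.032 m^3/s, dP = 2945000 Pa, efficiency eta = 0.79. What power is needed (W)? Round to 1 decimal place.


P = Q * dP / eta
P = 0.032 * 2945000 / 0.79
P = 94240.0 / 0.79
P = 119291.1 W


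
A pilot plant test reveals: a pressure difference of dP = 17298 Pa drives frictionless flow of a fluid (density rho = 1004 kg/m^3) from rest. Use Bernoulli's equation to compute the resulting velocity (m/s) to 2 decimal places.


v = sqrt(2*dP/rho)
v = sqrt(2*17298/1004)
v = sqrt(34.458167)
v = 5.87 m/s


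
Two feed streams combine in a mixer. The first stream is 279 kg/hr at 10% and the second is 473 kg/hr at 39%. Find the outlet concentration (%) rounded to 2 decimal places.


Mass balance on solute: F1*x1 + F2*x2 = F3*x3
F3 = F1 + F2 = 279 + 473 = 752 kg/hr
x3 = (F1*x1 + F2*x2)/F3
x3 = (279*0.1 + 473*0.39) / 752
x3 = 28.24%


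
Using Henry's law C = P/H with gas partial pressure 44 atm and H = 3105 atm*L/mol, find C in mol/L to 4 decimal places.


C = P / H
C = 44 / 3105
C = 0.0142 mol/L


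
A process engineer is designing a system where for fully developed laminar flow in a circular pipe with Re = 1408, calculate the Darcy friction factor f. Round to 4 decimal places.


f = 64 / Re
f = 64 / 1408
f = 0.0455


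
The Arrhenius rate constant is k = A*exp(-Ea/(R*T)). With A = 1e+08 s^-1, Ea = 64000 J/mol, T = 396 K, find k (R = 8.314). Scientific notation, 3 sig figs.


k = A * exp(-Ea/(R*T))
k = 1e+08 * exp(-64000 / (8.314 * 396))
k = 1e+08 * exp(-19.439038)
k = 3.61e-01


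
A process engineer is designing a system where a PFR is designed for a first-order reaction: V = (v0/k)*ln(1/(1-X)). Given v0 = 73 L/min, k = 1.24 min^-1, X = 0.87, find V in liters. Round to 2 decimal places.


V = (v0/k) * ln(1/(1-X))
V = (73/1.24) * ln(1/(1-0.87))
V = 58.870968 * ln(7.692308)
V = 58.870968 * 2.040221
V = 120.11 L


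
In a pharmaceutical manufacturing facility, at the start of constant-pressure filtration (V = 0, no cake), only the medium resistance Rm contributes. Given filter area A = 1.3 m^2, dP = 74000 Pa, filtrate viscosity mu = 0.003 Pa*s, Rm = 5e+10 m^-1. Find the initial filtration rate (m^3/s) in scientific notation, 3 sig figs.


rate = A * dP / (mu * Rm)
rate = 1.3 * 74000 / (0.003 * 5e+10)
rate = 96200.0 / 1.500e+08
rate = 6.41e-04 m^3/s


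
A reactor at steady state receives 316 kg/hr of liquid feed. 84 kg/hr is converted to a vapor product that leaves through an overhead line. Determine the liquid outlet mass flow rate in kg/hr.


Steady-state mass balance on the main outlet: F_out = F_in - F_removed
F_out = 316 - 84
F_out = 232 kg/hr


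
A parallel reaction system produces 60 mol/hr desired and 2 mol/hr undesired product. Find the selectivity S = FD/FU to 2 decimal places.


S = desired product rate / undesired product rate
S = 60 / 2
S = 30.00


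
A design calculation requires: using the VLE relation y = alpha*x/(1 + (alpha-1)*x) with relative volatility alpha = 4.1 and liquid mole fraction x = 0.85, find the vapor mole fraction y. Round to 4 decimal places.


y = alpha*x / (1 + (alpha-1)*x)
y = 4.1*0.85 / (1 + (4.1-1)*0.85)
y = 3.485 / (1 + 2.635)
y = 3.485 / 3.635
y = 0.9587


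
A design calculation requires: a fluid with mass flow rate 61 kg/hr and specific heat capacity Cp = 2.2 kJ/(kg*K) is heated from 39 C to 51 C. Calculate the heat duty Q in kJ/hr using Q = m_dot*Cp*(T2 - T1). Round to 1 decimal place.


Q = m_dot * Cp * (T2 - T1)
Q = 61 * 2.2 * (51 - 39)
Q = 61 * 2.2 * 12
Q = 1610.4 kJ/hr


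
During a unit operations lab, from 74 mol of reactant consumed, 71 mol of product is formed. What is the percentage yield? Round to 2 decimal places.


Yield = (moles product / moles consumed) * 100%
Yield = (71 / 74) * 100
Yield = 0.9595 * 100
Yield = 95.95%


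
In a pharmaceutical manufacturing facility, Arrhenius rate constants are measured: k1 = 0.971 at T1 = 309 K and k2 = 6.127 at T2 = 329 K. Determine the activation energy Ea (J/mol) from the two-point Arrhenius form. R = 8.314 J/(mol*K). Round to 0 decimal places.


Ea = R * ln(k2/k1) / (1/T1 - 1/T2)
ln(k2/k1) = ln(6.127/0.971) = 1.842134
1/T1 - 1/T2 = 1/309 - 1/329 = 0.000196732277
Ea = 8.314 * 1.842134 / 0.000196732277
Ea = 77849 J/mol


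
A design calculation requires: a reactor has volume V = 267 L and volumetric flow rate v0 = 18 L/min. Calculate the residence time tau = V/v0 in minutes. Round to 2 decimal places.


tau = V / v0
tau = 267 / 18
tau = 14.83 min


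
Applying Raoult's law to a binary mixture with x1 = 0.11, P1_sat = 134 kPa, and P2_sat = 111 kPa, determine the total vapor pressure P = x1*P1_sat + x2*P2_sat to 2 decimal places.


P = x1*P1_sat + x2*P2_sat
x2 = 1 - x1 = 1 - 0.11 = 0.89
P = 0.11*134 + 0.89*111
P = 14.74 + 98.79
P = 113.53 kPa


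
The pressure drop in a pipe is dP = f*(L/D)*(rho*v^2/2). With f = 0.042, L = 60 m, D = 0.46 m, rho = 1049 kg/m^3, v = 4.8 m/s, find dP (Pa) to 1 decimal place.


dP = f * (L/D) * (rho*v^2/2)
dP = 0.042 * (60/0.46) * (1049*4.8^2/2)
L/D = 130.43478261
rho*v^2/2 = 1049*23.04/2 = 12084.48
dP = 0.042 * 130.43478261 * 12084.48
dP = 66201.9 Pa


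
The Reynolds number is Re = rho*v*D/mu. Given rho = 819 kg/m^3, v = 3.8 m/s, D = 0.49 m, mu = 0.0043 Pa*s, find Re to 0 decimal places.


Re = rho * v * D / mu
Re = 819 * 3.8 * 0.49 / 0.0043
Re = 1524.978 / 0.0043
Re = 354646


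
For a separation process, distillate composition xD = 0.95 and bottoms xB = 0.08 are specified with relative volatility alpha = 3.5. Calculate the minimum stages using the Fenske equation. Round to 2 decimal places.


N_min = ln((xD*(1-xB))/(xB*(1-xD))) / ln(alpha)
Numerator inside ln: 0.874 / 0.004 = 218.5
ln(218.5) = 5.386786
ln(alpha) = ln(3.5) = 1.252763
N_min = 5.386786 / 1.252763 = 4.30


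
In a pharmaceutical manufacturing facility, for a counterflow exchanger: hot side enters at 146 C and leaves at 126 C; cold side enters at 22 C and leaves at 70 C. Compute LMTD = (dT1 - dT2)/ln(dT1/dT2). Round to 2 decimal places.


dT1 = Th_in - Tc_out = 146 - 70 = 76
dT2 = Th_out - Tc_in = 126 - 22 = 104
LMTD = (dT1 - dT2) / ln(dT1/dT2)
LMTD = (76 - 104) / ln(76/104)
LMTD = 89.27 K


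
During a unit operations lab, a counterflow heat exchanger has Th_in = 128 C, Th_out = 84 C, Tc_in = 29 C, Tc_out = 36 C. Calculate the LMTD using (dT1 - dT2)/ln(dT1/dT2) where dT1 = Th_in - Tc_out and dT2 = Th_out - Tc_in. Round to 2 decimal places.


dT1 = Th_in - Tc_out = 128 - 36 = 92
dT2 = Th_out - Tc_in = 84 - 29 = 55
LMTD = (dT1 - dT2) / ln(dT1/dT2)
LMTD = (92 - 55) / ln(92/55)
LMTD = 71.92 K


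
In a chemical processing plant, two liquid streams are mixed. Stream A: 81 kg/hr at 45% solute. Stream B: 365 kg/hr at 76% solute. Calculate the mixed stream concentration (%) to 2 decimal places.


Mass balance on solute: F1*x1 + F2*x2 = F3*x3
F3 = F1 + F2 = 81 + 365 = 446 kg/hr
x3 = (F1*x1 + F2*x2)/F3
x3 = (81*0.45 + 365*0.76) / 446
x3 = 70.37%


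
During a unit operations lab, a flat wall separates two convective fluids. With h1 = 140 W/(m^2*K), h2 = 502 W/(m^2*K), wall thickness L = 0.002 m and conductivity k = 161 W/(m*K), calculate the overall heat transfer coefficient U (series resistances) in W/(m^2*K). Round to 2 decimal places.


1/U = 1/h1 + L/k + 1/h2
1/U = 1/140 + 0.002/161 + 1/502
1/U = 0.0071428571 + 1.24224e-05 + 0.0019920319
1/U = 0.0091473114
U = 109.32 W/(m^2*K)


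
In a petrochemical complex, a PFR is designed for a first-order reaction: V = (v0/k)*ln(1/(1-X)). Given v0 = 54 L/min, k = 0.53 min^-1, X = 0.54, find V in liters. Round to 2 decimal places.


V = (v0/k) * ln(1/(1-X))
V = (54/0.53) * ln(1/(1-0.54))
V = 101.886792 * ln(2.173913)
V = 101.886792 * 0.776529
V = 79.12 L


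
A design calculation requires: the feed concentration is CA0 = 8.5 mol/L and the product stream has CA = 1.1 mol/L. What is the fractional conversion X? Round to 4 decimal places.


X = (CA0 - CA) / CA0
X = (8.5 - 1.1) / 8.5
X = 7.4 / 8.5
X = 0.8706


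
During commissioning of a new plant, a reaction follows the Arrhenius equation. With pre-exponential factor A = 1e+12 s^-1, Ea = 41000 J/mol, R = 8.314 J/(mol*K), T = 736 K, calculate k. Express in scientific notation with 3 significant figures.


k = A * exp(-Ea/(R*T))
k = 1e+12 * exp(-41000 / (8.314 * 736))
k = 1e+12 * exp(-6.700327)
k = 1.23e+09


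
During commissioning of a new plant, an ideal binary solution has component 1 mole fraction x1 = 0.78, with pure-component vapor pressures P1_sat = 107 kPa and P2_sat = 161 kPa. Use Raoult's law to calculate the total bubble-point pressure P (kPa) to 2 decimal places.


P = x1*P1_sat + x2*P2_sat
x2 = 1 - x1 = 1 - 0.78 = 0.22
P = 0.78*107 + 0.22*161
P = 83.46 + 35.42
P = 118.88 kPa


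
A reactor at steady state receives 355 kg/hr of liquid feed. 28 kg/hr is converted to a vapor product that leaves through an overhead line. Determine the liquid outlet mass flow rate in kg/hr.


Steady-state mass balance on the main outlet: F_out = F_in - F_removed
F_out = 355 - 28
F_out = 327 kg/hr


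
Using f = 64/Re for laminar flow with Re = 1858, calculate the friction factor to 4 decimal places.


f = 64 / Re
f = 64 / 1858
f = 0.0344


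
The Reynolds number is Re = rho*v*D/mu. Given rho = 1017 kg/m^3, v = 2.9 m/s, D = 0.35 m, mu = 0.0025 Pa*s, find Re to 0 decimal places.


Re = rho * v * D / mu
Re = 1017 * 2.9 * 0.35 / 0.0025
Re = 1032.255 / 0.0025
Re = 412902


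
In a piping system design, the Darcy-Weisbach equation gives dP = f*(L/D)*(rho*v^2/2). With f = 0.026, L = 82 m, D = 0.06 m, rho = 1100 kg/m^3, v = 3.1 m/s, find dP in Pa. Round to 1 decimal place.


dP = f * (L/D) * (rho*v^2/2)
dP = 0.026 * (82/0.06) * (1100*3.1^2/2)
L/D = 1366.66666667
rho*v^2/2 = 1100*9.61/2 = 5285.5
dP = 0.026 * 1366.66666667 * 5285.5
dP = 187811.4 Pa


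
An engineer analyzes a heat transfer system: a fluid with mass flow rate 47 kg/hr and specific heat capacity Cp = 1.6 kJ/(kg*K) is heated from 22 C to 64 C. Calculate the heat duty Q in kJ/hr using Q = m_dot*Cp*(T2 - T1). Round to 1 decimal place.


Q = m_dot * Cp * (T2 - T1)
Q = 47 * 1.6 * (64 - 22)
Q = 47 * 1.6 * 42
Q = 3158.4 kJ/hr


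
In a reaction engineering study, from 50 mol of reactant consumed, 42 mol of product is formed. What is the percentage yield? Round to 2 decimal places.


Yield = (moles product / moles consumed) * 100%
Yield = (42 / 50) * 100
Yield = 0.84 * 100
Yield = 84.00%


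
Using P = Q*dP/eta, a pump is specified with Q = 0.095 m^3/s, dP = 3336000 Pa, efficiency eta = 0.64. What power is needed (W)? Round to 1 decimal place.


P = Q * dP / eta
P = 0.095 * 3336000 / 0.64
P = 316920.0 / 0.64
P = 495187.5 W


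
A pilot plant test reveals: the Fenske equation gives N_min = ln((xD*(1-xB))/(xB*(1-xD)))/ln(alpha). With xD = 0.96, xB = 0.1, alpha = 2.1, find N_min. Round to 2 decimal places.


N_min = ln((xD*(1-xB))/(xB*(1-xD))) / ln(alpha)
Numerator inside ln: 0.864 / 0.004 = 216.0
ln(216.0) = 5.375278
ln(alpha) = ln(2.1) = 0.741937
N_min = 5.375278 / 0.741937 = 7.24


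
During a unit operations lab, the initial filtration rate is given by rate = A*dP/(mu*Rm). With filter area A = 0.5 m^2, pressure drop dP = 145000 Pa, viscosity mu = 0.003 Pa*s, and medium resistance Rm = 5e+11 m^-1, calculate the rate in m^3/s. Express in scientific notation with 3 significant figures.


rate = A * dP / (mu * Rm)
rate = 0.5 * 145000 / (0.003 * 5e+11)
rate = 72500.0 / 1.500e+09
rate = 4.83e-05 m^3/s


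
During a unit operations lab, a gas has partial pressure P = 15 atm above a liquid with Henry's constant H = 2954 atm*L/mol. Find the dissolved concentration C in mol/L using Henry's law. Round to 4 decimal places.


C = P / H
C = 15 / 2954
C = 0.0051 mol/L


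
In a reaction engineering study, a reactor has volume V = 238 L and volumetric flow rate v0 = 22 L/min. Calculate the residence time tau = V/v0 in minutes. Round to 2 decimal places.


tau = V / v0
tau = 238 / 22
tau = 10.82 min


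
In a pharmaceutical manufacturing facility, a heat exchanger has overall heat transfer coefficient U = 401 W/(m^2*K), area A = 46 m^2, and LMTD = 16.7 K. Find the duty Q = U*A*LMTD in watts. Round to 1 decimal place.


Q = U * A * LMTD
Q = 401 * 46 * 16.7
Q = 308048.2 W


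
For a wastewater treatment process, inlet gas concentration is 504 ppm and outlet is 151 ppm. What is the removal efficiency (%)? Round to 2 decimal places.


Efficiency = (G_in - G_out) / G_in * 100%
Efficiency = (504 - 151) / 504 * 100
Efficiency = 353 / 504 * 100
Efficiency = 70.04%


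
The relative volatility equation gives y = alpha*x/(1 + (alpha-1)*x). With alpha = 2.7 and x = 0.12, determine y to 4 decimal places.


y = alpha*x / (1 + (alpha-1)*x)
y = 2.7*0.12 / (1 + (2.7-1)*0.12)
y = 0.324 / (1 + 0.204)
y = 0.324 / 1.204
y = 0.2691


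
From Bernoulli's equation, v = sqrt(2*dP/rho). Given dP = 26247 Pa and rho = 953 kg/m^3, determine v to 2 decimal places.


v = sqrt(2*dP/rho)
v = sqrt(2*26247/953)
v = sqrt(55.082896)
v = 7.42 m/s


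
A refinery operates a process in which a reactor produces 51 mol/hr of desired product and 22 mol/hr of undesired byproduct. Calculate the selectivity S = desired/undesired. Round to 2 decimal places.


S = desired product rate / undesired product rate
S = 51 / 22
S = 2.32


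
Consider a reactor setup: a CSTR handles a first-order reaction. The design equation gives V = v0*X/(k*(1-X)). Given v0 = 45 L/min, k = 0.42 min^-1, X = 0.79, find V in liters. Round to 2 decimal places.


V = v0 * X / (k * (1 - X))
V = 45 * 0.79 / (0.42 * (1 - 0.79))
V = 35.55 / (0.42 * 0.21)
V = 35.55 / 0.0882
V = 403.06 L


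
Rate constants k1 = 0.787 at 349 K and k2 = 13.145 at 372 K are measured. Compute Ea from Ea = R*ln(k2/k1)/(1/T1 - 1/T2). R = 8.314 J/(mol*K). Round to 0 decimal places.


Ea = R * ln(k2/k1) / (1/T1 - 1/T2)
ln(k2/k1) = ln(13.145/0.787) = 2.8155685
1/T1 - 1/T2 = 1/349 - 1/372 = 0.00017715747
Ea = 8.314 * 2.8155685 / 0.00017715747
Ea = 132135 J/mol


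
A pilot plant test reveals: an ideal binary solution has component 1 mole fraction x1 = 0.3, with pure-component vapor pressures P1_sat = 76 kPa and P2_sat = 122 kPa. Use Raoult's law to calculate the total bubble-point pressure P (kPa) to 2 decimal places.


P = x1*P1_sat + x2*P2_sat
x2 = 1 - x1 = 1 - 0.3 = 0.7
P = 0.3*76 + 0.7*122
P = 22.8 + 85.4
P = 108.20 kPa


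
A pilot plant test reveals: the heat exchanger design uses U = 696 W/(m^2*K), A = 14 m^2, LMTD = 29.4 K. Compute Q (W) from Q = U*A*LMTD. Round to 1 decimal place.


Q = U * A * LMTD
Q = 696 * 14 * 29.4
Q = 286473.6 W


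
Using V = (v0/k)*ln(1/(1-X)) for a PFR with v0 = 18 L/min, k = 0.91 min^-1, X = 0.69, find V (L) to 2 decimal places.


V = (v0/k) * ln(1/(1-X))
V = (18/0.91) * ln(1/(1-0.69))
V = 19.78022 * ln(3.225806)
V = 19.78022 * 1.171183
V = 23.17 L


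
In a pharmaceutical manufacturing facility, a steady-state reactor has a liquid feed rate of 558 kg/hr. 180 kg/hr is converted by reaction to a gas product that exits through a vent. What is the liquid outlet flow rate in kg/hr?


Steady-state mass balance on the main outlet: F_out = F_in - F_removed
F_out = 558 - 180
F_out = 378 kg/hr


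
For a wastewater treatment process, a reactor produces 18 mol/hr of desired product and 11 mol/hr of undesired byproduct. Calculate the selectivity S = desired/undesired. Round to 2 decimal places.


S = desired product rate / undesired product rate
S = 18 / 11
S = 1.64


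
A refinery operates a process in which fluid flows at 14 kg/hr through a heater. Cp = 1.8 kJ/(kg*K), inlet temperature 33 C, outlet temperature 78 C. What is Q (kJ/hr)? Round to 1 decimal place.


Q = m_dot * Cp * (T2 - T1)
Q = 14 * 1.8 * (78 - 33)
Q = 14 * 1.8 * 45
Q = 1134.0 kJ/hr


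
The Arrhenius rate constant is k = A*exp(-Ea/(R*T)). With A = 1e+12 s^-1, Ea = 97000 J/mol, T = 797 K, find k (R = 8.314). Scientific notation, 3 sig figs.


k = A * exp(-Ea/(R*T))
k = 1e+12 * exp(-97000 / (8.314 * 797))
k = 1e+12 * exp(-14.63873)
k = 4.39e+05


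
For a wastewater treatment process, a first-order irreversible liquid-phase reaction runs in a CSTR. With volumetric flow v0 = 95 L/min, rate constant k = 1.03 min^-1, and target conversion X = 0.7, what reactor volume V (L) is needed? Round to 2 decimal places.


V = v0 * X / (k * (1 - X))
V = 95 * 0.7 / (1.03 * (1 - 0.7))
V = 66.5 / (1.03 * 0.3)
V = 66.5 / 0.309
V = 215.21 L


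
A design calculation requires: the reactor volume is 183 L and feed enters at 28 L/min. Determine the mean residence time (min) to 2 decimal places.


tau = V / v0
tau = 183 / 28
tau = 6.54 min


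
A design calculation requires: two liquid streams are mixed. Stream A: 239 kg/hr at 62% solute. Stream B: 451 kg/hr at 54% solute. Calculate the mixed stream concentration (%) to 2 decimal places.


Mass balance on solute: F1*x1 + F2*x2 = F3*x3
F3 = F1 + F2 = 239 + 451 = 690 kg/hr
x3 = (F1*x1 + F2*x2)/F3
x3 = (239*0.62 + 451*0.54) / 690
x3 = 56.77%


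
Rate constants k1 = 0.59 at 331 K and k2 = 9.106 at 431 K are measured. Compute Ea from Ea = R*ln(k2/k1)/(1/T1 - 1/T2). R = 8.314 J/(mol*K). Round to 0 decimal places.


Ea = R * ln(k2/k1) / (1/T1 - 1/T2)
ln(k2/k1) = ln(9.106/0.59) = 2.7365663
1/T1 - 1/T2 = 1/331 - 1/431 = 0.000700962421
Ea = 8.314 * 2.7365663 / 0.000700962421
Ea = 32458 J/mol


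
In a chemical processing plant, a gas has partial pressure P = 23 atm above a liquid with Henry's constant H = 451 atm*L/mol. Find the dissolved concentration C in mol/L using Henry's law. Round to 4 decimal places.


C = P / H
C = 23 / 451
C = 0.0510 mol/L


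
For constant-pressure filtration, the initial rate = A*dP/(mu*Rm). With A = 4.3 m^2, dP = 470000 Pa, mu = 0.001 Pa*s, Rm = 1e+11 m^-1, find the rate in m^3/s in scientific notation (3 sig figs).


rate = A * dP / (mu * Rm)
rate = 4.3 * 470000 / (0.001 * 1e+11)
rate = 2021000.0 / 1.000e+08
rate = 2.02e-02 m^3/s


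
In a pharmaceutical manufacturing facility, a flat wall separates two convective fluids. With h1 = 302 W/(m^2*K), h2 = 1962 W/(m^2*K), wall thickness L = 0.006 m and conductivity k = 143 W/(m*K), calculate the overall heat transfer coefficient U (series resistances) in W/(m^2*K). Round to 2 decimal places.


1/U = 1/h1 + L/k + 1/h2
1/U = 1/302 + 0.006/143 + 1/1962
1/U = 0.0033112583 + 4.1958e-05 + 0.000509684
1/U = 0.0038629003
U = 258.87 W/(m^2*K)


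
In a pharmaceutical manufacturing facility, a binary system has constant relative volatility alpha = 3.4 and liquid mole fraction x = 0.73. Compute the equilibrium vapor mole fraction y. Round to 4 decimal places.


y = alpha*x / (1 + (alpha-1)*x)
y = 3.4*0.73 / (1 + (3.4-1)*0.73)
y = 2.482 / (1 + 1.752)
y = 2.482 / 2.752
y = 0.9019


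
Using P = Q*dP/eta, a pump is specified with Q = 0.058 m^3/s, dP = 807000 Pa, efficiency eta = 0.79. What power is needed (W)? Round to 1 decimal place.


P = Q * dP / eta
P = 0.058 * 807000 / 0.79
P = 46806.0 / 0.79
P = 59248.1 W


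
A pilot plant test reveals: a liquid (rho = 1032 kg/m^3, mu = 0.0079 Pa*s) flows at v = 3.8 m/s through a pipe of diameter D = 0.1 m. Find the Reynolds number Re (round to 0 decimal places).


Re = rho * v * D / mu
Re = 1032 * 3.8 * 0.1 / 0.0079
Re = 392.16 / 0.0079
Re = 49641


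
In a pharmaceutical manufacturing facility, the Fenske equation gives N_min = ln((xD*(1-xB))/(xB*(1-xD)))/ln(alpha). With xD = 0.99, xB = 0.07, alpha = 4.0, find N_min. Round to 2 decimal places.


N_min = ln((xD*(1-xB))/(xB*(1-xD))) / ln(alpha)
Numerator inside ln: 0.9207 / 0.0007 = 1315.285714
ln(1315.285714) = 7.181809
ln(alpha) = ln(4.0) = 1.386294
N_min = 7.181809 / 1.386294 = 5.18


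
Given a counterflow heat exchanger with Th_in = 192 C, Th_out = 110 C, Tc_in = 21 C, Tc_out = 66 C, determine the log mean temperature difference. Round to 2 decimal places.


dT1 = Th_in - Tc_out = 192 - 66 = 126
dT2 = Th_out - Tc_in = 110 - 21 = 89
LMTD = (dT1 - dT2) / ln(dT1/dT2)
LMTD = (126 - 89) / ln(126/89)
LMTD = 106.43 K


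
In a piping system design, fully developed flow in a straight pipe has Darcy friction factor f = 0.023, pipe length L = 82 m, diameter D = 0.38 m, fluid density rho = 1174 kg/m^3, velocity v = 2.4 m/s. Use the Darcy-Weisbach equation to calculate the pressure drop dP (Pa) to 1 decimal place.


dP = f * (L/D) * (rho*v^2/2)
dP = 0.023 * (82/0.38) * (1174*2.4^2/2)
L/D = 215.78947368
rho*v^2/2 = 1174*5.76/2 = 3381.12
dP = 0.023 * 215.78947368 * 3381.12
dP = 16781.0 Pa


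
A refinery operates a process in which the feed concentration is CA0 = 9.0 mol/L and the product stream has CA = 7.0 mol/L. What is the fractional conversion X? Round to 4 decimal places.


X = (CA0 - CA) / CA0
X = (9.0 - 7.0) / 9.0
X = 2.0 / 9.0
X = 0.2222


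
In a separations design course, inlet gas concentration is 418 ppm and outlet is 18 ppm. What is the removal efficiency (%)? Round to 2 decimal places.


Efficiency = (G_in - G_out) / G_in * 100%
Efficiency = (418 - 18) / 418 * 100
Efficiency = 400 / 418 * 100
Efficiency = 95.69%


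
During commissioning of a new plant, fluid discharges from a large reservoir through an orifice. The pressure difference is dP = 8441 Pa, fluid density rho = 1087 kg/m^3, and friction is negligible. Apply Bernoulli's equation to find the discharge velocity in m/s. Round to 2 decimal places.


v = sqrt(2*dP/rho)
v = sqrt(2*8441/1087)
v = sqrt(15.530819)
v = 3.94 m/s


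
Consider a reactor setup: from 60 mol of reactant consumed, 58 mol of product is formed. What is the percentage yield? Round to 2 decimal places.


Yield = (moles product / moles consumed) * 100%
Yield = (58 / 60) * 100
Yield = 0.9667 * 100
Yield = 96.67%


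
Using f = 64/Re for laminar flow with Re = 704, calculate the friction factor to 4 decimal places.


f = 64 / Re
f = 64 / 704
f = 0.0909


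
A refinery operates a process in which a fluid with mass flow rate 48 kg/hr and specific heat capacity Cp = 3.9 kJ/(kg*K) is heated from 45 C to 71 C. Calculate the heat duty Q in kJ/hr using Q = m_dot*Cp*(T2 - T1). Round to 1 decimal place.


Q = m_dot * Cp * (T2 - T1)
Q = 48 * 3.9 * (71 - 45)
Q = 48 * 3.9 * 26
Q = 4867.2 kJ/hr


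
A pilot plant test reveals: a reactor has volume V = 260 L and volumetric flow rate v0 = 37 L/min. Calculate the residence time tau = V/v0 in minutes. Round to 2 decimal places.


tau = V / v0
tau = 260 / 37
tau = 7.03 min


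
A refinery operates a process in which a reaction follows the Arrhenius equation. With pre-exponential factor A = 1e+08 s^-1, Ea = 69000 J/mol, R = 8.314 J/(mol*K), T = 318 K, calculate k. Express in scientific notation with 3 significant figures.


k = A * exp(-Ea/(R*T))
k = 1e+08 * exp(-69000 / (8.314 * 318))
k = 1e+08 * exp(-26.098284)
k = 4.63e-04


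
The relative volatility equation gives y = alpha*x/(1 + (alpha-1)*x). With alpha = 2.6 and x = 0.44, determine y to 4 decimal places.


y = alpha*x / (1 + (alpha-1)*x)
y = 2.6*0.44 / (1 + (2.6-1)*0.44)
y = 1.144 / (1 + 0.704)
y = 1.144 / 1.704
y = 0.6714


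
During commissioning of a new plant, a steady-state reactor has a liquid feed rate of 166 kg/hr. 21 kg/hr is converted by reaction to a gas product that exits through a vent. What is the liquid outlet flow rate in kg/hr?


Steady-state mass balance on the main outlet: F_out = F_in - F_removed
F_out = 166 - 21
F_out = 145 kg/hr


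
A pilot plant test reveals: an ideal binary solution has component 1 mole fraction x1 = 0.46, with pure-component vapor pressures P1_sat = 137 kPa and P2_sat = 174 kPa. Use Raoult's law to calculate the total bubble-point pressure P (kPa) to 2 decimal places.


P = x1*P1_sat + x2*P2_sat
x2 = 1 - x1 = 1 - 0.46 = 0.54
P = 0.46*137 + 0.54*174
P = 63.02 + 93.96
P = 156.98 kPa


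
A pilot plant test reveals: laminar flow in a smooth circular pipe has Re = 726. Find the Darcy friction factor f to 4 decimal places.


f = 64 / Re
f = 64 / 726
f = 0.0882


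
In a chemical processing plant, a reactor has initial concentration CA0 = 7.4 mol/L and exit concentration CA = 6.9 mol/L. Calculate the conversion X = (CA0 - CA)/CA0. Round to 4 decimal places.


X = (CA0 - CA) / CA0
X = (7.4 - 6.9) / 7.4
X = 0.5 / 7.4
X = 0.0676


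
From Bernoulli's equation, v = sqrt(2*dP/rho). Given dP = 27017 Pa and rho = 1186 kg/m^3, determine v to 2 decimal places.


v = sqrt(2*dP/rho)
v = sqrt(2*27017/1186)
v = sqrt(45.559865)
v = 6.75 m/s


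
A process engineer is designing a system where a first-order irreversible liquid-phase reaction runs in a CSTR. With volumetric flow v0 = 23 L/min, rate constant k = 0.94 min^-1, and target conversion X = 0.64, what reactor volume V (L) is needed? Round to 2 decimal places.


V = v0 * X / (k * (1 - X))
V = 23 * 0.64 / (0.94 * (1 - 0.64))
V = 14.72 / (0.94 * 0.36)
V = 14.72 / 0.3384
V = 43.50 L


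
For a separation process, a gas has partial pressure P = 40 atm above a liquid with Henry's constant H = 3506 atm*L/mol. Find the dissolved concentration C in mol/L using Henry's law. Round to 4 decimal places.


C = P / H
C = 40 / 3506
C = 0.0114 mol/L


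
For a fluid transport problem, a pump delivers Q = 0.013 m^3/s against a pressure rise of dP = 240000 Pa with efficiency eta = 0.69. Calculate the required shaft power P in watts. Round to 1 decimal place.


P = Q * dP / eta
P = 0.013 * 240000 / 0.69
P = 3120.0 / 0.69
P = 4521.7 W


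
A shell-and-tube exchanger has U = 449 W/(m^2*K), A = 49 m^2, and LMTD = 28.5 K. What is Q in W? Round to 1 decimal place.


Q = U * A * LMTD
Q = 449 * 49 * 28.5
Q = 627028.5 W


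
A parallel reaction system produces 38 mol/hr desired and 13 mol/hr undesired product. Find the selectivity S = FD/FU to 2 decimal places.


S = desired product rate / undesired product rate
S = 38 / 13
S = 2.92


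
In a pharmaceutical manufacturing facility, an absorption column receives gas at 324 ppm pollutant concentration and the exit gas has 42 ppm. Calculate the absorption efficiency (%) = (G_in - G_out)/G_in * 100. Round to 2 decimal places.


Efficiency = (G_in - G_out) / G_in * 100%
Efficiency = (324 - 42) / 324 * 100
Efficiency = 282 / 324 * 100
Efficiency = 87.04%


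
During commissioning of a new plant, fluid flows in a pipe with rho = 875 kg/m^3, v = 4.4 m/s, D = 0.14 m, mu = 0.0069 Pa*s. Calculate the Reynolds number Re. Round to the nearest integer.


Re = rho * v * D / mu
Re = 875 * 4.4 * 0.14 / 0.0069
Re = 539.0 / 0.0069
Re = 78116


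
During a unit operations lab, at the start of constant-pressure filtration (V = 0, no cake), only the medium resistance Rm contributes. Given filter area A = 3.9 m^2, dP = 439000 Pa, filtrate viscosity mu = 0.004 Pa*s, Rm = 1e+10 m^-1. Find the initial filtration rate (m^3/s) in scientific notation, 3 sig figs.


rate = A * dP / (mu * Rm)
rate = 3.9 * 439000 / (0.004 * 1e+10)
rate = 1712100.0 / 4.000e+07
rate = 4.28e-02 m^3/s
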